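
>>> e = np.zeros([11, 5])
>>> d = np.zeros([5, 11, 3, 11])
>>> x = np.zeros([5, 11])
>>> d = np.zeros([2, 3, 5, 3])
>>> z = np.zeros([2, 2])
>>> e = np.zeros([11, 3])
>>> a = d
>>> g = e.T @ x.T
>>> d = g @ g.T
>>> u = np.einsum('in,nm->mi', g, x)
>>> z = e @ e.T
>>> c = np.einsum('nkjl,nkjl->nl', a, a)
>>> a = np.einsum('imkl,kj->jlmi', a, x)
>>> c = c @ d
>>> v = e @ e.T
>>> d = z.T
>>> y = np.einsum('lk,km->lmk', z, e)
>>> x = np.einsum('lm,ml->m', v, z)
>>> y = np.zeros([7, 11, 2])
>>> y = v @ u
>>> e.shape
(11, 3)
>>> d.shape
(11, 11)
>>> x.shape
(11,)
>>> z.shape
(11, 11)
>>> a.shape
(11, 3, 3, 2)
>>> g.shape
(3, 5)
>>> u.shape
(11, 3)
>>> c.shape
(2, 3)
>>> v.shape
(11, 11)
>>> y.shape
(11, 3)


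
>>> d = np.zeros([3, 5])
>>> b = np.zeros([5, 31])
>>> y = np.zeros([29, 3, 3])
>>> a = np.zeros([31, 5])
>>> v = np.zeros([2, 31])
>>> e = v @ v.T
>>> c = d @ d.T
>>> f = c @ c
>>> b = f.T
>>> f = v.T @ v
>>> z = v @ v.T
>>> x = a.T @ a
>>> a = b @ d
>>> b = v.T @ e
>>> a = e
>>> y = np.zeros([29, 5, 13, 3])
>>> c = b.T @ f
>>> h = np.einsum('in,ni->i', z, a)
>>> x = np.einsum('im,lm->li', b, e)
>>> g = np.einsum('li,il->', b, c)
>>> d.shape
(3, 5)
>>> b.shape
(31, 2)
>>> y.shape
(29, 5, 13, 3)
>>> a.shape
(2, 2)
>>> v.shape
(2, 31)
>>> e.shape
(2, 2)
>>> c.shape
(2, 31)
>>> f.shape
(31, 31)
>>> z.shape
(2, 2)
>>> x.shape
(2, 31)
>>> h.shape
(2,)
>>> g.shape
()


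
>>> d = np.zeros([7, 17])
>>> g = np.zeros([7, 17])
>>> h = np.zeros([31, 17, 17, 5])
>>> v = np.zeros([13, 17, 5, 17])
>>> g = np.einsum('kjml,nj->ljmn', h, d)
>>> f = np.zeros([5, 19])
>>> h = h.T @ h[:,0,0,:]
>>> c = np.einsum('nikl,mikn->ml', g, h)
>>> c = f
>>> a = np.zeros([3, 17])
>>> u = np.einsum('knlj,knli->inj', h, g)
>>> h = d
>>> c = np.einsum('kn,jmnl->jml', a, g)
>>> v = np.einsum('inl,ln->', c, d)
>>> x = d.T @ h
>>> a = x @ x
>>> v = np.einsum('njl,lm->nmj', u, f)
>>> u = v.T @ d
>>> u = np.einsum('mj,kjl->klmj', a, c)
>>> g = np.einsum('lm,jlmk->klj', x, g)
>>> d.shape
(7, 17)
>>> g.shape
(7, 17, 5)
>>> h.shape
(7, 17)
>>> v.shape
(7, 19, 17)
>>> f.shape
(5, 19)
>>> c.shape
(5, 17, 7)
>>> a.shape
(17, 17)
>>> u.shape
(5, 7, 17, 17)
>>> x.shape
(17, 17)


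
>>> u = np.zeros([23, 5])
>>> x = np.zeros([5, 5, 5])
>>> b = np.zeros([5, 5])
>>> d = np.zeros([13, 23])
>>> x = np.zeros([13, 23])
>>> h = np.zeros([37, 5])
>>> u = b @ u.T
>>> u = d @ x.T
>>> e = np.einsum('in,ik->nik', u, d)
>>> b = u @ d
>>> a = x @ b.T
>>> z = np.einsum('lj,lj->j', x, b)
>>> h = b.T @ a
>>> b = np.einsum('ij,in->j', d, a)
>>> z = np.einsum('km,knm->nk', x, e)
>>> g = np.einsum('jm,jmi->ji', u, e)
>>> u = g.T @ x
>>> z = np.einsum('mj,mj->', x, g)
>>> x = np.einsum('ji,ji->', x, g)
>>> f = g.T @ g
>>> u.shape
(23, 23)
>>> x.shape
()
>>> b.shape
(23,)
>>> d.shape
(13, 23)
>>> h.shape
(23, 13)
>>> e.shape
(13, 13, 23)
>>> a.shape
(13, 13)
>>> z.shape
()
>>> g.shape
(13, 23)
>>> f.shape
(23, 23)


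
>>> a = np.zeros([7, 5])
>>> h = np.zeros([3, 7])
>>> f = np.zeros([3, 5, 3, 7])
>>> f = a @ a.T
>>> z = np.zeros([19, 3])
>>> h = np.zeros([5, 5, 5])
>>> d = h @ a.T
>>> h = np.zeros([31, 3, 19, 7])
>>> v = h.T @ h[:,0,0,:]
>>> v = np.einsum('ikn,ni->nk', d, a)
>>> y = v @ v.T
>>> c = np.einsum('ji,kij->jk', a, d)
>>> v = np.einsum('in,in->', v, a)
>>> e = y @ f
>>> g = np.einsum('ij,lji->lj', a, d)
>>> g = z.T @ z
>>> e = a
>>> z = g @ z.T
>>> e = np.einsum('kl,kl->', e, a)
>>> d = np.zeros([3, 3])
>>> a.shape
(7, 5)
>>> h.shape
(31, 3, 19, 7)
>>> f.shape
(7, 7)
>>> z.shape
(3, 19)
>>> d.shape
(3, 3)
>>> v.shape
()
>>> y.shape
(7, 7)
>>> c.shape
(7, 5)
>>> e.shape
()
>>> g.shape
(3, 3)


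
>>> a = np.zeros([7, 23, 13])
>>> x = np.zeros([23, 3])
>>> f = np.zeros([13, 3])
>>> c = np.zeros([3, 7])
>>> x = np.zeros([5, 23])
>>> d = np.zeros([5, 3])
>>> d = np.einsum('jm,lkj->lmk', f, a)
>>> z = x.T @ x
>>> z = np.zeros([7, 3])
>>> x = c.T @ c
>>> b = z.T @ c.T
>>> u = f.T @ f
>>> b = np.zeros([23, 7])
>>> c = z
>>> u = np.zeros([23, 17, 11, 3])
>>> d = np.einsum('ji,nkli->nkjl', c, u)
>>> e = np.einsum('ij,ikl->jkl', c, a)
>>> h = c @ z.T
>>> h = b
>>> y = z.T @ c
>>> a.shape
(7, 23, 13)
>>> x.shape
(7, 7)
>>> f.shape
(13, 3)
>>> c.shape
(7, 3)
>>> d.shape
(23, 17, 7, 11)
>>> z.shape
(7, 3)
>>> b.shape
(23, 7)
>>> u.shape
(23, 17, 11, 3)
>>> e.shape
(3, 23, 13)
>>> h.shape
(23, 7)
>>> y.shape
(3, 3)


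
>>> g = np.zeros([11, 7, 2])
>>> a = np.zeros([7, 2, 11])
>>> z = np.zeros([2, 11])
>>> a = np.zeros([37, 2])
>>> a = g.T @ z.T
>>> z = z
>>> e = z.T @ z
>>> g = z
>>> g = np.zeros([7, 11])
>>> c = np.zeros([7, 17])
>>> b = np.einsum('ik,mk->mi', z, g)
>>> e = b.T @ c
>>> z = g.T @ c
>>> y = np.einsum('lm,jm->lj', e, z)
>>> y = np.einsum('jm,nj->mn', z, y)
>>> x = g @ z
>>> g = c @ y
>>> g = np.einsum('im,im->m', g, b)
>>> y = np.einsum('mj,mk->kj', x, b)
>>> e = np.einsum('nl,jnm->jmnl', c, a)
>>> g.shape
(2,)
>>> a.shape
(2, 7, 2)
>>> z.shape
(11, 17)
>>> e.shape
(2, 2, 7, 17)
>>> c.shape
(7, 17)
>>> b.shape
(7, 2)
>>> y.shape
(2, 17)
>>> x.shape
(7, 17)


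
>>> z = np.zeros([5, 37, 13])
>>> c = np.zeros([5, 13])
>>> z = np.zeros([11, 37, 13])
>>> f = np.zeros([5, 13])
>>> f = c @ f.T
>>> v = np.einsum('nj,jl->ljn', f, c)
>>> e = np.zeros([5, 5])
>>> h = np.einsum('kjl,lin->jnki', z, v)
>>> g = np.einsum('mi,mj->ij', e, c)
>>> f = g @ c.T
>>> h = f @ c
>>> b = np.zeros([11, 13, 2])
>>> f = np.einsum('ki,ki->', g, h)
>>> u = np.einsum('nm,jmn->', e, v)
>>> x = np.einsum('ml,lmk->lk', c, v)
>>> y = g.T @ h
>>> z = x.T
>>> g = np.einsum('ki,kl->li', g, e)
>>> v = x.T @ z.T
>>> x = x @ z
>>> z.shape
(5, 13)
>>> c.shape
(5, 13)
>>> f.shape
()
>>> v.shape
(5, 5)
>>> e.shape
(5, 5)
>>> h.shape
(5, 13)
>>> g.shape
(5, 13)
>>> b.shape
(11, 13, 2)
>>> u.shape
()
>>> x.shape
(13, 13)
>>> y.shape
(13, 13)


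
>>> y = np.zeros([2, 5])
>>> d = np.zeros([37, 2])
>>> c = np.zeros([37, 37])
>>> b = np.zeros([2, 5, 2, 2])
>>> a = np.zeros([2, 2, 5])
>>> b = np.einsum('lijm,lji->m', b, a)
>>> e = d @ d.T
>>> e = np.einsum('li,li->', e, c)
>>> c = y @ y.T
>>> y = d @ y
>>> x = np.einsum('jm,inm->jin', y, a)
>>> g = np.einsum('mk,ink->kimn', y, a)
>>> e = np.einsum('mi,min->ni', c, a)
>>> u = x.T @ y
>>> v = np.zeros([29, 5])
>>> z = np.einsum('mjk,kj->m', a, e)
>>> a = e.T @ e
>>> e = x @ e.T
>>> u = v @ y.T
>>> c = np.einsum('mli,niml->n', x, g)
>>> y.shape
(37, 5)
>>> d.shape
(37, 2)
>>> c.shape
(5,)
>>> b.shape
(2,)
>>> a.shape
(2, 2)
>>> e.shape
(37, 2, 5)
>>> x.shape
(37, 2, 2)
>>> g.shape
(5, 2, 37, 2)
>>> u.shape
(29, 37)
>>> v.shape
(29, 5)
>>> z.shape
(2,)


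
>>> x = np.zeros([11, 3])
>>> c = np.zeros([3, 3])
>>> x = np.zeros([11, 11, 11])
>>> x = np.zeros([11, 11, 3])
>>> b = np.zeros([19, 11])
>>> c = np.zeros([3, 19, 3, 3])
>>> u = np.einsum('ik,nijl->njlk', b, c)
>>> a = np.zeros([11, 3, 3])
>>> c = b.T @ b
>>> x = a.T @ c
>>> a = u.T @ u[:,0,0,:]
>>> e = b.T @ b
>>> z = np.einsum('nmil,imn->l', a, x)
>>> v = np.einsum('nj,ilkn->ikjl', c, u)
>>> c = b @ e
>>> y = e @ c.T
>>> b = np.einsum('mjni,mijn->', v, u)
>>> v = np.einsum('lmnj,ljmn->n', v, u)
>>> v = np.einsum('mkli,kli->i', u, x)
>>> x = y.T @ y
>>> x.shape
(19, 19)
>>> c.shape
(19, 11)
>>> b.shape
()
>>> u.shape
(3, 3, 3, 11)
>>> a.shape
(11, 3, 3, 11)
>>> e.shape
(11, 11)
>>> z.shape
(11,)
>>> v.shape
(11,)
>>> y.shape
(11, 19)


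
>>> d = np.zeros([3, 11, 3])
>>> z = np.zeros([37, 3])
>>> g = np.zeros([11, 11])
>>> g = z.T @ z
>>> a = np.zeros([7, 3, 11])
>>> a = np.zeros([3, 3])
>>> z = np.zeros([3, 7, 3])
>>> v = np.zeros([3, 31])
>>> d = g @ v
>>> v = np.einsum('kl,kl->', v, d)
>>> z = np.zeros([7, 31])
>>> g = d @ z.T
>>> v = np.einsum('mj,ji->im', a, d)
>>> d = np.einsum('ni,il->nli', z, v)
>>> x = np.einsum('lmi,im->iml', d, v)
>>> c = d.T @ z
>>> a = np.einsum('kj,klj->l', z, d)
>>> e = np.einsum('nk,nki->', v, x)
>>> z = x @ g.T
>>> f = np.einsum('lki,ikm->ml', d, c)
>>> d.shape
(7, 3, 31)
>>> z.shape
(31, 3, 3)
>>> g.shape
(3, 7)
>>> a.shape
(3,)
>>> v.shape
(31, 3)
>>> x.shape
(31, 3, 7)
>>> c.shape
(31, 3, 31)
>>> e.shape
()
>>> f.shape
(31, 7)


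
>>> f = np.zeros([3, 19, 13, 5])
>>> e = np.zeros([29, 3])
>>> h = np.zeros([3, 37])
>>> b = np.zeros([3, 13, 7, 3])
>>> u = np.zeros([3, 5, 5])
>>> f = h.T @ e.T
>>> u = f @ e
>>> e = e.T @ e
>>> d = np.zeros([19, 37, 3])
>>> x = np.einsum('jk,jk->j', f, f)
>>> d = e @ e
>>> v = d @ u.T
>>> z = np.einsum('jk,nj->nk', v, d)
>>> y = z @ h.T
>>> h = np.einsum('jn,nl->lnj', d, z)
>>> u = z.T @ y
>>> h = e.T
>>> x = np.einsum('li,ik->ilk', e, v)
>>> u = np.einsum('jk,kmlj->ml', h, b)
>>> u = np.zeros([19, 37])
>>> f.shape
(37, 29)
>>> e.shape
(3, 3)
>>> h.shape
(3, 3)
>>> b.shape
(3, 13, 7, 3)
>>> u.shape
(19, 37)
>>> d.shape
(3, 3)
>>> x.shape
(3, 3, 37)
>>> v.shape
(3, 37)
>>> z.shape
(3, 37)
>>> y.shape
(3, 3)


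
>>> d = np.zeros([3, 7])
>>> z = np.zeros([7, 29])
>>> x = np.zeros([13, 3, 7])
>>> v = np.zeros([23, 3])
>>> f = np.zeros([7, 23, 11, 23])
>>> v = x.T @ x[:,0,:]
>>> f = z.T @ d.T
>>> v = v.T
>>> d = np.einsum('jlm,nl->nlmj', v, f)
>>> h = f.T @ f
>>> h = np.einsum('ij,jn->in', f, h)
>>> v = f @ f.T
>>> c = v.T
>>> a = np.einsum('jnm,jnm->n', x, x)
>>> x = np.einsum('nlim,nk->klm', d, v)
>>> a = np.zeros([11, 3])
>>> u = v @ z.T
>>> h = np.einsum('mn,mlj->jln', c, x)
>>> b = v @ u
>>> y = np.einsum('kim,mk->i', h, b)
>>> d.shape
(29, 3, 7, 7)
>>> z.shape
(7, 29)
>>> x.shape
(29, 3, 7)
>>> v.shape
(29, 29)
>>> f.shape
(29, 3)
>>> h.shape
(7, 3, 29)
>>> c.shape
(29, 29)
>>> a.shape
(11, 3)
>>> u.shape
(29, 7)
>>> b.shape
(29, 7)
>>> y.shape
(3,)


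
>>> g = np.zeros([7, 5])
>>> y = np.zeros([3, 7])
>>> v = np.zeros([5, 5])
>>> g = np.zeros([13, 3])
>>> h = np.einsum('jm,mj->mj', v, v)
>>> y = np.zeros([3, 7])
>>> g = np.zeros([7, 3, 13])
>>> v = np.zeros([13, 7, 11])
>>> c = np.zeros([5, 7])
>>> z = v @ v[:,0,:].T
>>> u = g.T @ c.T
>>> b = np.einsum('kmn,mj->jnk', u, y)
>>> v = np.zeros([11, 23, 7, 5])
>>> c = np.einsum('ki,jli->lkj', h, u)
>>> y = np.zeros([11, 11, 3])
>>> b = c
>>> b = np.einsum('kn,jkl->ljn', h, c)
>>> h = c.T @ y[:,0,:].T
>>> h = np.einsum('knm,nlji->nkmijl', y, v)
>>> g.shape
(7, 3, 13)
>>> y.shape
(11, 11, 3)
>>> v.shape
(11, 23, 7, 5)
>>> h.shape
(11, 11, 3, 5, 7, 23)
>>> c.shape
(3, 5, 13)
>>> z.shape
(13, 7, 13)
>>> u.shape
(13, 3, 5)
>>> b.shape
(13, 3, 5)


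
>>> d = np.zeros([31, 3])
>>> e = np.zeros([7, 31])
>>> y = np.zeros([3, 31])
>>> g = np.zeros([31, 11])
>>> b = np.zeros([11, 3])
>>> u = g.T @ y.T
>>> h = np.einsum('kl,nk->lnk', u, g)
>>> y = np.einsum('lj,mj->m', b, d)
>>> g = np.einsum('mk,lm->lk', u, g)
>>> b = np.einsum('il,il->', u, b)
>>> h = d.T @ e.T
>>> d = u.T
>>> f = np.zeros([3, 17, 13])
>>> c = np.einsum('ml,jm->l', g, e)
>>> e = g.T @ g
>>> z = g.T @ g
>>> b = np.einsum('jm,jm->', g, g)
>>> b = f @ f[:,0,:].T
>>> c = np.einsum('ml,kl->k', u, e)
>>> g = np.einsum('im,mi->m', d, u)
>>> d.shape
(3, 11)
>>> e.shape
(3, 3)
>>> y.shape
(31,)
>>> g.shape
(11,)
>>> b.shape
(3, 17, 3)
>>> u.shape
(11, 3)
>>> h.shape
(3, 7)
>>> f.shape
(3, 17, 13)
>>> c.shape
(3,)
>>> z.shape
(3, 3)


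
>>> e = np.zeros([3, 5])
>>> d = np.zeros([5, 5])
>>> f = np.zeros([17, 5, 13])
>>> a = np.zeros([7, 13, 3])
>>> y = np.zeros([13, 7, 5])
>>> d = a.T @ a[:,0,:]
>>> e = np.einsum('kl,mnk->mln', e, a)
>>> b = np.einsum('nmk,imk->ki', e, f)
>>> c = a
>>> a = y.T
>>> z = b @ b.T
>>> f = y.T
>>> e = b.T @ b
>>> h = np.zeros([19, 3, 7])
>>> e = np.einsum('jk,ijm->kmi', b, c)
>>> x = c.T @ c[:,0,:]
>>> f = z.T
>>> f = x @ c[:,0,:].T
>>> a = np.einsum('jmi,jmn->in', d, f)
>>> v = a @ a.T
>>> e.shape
(17, 3, 7)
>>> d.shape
(3, 13, 3)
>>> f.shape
(3, 13, 7)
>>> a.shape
(3, 7)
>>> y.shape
(13, 7, 5)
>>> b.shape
(13, 17)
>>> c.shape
(7, 13, 3)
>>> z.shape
(13, 13)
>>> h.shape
(19, 3, 7)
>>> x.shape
(3, 13, 3)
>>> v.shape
(3, 3)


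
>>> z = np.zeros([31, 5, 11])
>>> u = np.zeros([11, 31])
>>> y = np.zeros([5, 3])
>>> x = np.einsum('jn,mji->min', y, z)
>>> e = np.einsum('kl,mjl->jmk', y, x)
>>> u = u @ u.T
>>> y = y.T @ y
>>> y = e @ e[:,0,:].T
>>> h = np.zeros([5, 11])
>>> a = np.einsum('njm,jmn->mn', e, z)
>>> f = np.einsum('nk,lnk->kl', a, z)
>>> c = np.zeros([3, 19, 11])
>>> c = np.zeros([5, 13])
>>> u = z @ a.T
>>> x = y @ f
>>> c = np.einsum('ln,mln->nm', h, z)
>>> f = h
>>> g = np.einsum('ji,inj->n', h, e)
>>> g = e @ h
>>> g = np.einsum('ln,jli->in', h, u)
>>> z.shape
(31, 5, 11)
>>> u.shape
(31, 5, 5)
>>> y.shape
(11, 31, 11)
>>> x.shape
(11, 31, 31)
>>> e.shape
(11, 31, 5)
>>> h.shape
(5, 11)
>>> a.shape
(5, 11)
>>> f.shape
(5, 11)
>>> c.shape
(11, 31)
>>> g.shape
(5, 11)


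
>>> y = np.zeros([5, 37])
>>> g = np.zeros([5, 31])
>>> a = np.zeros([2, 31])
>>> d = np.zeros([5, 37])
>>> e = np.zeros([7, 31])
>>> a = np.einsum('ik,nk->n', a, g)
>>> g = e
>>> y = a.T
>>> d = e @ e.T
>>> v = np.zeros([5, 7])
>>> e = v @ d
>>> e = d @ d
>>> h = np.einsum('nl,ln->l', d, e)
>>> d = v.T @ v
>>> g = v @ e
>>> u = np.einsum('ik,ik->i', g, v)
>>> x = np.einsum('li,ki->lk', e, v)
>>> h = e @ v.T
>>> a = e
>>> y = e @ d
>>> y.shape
(7, 7)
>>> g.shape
(5, 7)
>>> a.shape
(7, 7)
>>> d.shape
(7, 7)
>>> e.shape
(7, 7)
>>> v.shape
(5, 7)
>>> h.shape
(7, 5)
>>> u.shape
(5,)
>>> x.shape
(7, 5)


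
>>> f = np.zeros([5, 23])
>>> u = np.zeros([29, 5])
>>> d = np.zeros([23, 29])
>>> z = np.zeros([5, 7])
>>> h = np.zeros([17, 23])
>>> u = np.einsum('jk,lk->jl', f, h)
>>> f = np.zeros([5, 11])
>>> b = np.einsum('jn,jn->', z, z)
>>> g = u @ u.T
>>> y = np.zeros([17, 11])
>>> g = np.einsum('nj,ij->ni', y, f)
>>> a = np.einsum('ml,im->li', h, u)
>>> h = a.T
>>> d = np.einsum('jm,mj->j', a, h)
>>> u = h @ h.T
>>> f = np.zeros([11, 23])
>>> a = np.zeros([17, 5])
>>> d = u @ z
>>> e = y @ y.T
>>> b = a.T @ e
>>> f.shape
(11, 23)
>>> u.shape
(5, 5)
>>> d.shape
(5, 7)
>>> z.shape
(5, 7)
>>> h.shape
(5, 23)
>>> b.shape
(5, 17)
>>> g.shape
(17, 5)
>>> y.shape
(17, 11)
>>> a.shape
(17, 5)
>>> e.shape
(17, 17)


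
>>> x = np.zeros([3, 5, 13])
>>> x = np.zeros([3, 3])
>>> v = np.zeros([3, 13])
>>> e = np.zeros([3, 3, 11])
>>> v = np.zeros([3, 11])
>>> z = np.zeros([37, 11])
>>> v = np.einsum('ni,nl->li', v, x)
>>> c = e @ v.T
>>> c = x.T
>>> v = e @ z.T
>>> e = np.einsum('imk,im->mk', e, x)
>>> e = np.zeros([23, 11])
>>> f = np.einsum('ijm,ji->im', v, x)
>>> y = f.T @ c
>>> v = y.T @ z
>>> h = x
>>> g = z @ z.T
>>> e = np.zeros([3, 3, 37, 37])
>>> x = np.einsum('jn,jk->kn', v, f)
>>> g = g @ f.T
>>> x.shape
(37, 11)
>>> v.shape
(3, 11)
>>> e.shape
(3, 3, 37, 37)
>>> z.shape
(37, 11)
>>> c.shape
(3, 3)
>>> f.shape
(3, 37)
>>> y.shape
(37, 3)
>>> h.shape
(3, 3)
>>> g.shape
(37, 3)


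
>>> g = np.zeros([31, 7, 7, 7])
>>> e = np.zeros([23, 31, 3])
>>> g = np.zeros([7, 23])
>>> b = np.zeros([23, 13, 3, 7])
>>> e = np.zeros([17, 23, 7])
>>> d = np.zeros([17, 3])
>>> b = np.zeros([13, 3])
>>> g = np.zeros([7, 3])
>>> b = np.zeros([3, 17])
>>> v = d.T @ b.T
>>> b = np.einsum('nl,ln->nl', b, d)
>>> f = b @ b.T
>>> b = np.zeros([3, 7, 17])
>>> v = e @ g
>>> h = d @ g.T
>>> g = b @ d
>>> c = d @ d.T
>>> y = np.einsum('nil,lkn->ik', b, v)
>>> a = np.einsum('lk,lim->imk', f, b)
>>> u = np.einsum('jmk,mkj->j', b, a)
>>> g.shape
(3, 7, 3)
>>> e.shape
(17, 23, 7)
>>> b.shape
(3, 7, 17)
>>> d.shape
(17, 3)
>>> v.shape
(17, 23, 3)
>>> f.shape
(3, 3)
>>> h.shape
(17, 7)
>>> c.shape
(17, 17)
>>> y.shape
(7, 23)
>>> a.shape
(7, 17, 3)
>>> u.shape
(3,)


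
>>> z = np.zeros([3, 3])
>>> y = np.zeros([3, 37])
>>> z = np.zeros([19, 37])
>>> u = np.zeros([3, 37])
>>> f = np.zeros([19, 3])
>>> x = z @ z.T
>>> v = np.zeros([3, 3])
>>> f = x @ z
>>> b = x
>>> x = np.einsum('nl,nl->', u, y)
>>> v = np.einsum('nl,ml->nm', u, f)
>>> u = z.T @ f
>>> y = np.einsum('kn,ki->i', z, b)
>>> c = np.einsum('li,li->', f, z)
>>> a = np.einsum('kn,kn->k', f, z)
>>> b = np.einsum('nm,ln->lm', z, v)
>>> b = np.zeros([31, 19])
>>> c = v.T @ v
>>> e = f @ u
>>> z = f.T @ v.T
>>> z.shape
(37, 3)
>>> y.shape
(19,)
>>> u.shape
(37, 37)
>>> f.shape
(19, 37)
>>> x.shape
()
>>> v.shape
(3, 19)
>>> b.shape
(31, 19)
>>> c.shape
(19, 19)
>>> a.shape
(19,)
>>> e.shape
(19, 37)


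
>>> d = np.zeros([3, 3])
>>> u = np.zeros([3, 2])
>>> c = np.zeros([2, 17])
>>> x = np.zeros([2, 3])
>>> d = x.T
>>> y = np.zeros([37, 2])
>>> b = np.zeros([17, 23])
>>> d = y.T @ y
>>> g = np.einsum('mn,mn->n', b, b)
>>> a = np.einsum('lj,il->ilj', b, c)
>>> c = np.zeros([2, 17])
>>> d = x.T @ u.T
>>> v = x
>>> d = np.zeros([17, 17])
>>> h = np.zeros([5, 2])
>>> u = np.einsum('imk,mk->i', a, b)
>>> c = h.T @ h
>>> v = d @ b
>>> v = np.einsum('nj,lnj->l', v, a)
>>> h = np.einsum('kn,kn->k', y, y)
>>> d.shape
(17, 17)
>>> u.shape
(2,)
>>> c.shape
(2, 2)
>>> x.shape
(2, 3)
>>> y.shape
(37, 2)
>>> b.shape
(17, 23)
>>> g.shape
(23,)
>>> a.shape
(2, 17, 23)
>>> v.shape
(2,)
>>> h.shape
(37,)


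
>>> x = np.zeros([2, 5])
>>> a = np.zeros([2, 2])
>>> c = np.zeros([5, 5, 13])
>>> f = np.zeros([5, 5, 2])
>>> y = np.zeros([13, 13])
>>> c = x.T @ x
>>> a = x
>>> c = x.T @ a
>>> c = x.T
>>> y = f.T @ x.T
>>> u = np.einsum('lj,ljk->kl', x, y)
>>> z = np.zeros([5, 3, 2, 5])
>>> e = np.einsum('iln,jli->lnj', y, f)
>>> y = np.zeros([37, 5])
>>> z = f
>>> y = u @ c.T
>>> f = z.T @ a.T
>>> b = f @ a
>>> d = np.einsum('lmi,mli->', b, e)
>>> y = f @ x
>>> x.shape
(2, 5)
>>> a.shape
(2, 5)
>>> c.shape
(5, 2)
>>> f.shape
(2, 5, 2)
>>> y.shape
(2, 5, 5)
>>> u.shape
(2, 2)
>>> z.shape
(5, 5, 2)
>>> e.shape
(5, 2, 5)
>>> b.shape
(2, 5, 5)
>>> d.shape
()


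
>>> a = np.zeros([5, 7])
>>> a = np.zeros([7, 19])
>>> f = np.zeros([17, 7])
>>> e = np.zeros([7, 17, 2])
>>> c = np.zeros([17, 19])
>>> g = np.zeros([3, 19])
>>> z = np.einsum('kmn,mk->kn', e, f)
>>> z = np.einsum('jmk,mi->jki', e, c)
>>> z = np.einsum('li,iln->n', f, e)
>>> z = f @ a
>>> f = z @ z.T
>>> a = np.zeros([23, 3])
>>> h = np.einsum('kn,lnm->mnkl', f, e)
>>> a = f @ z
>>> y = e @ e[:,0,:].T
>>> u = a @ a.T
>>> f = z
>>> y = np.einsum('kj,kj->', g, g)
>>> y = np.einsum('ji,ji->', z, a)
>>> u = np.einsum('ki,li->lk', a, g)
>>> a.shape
(17, 19)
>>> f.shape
(17, 19)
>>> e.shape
(7, 17, 2)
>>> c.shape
(17, 19)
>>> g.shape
(3, 19)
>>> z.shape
(17, 19)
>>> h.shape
(2, 17, 17, 7)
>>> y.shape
()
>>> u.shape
(3, 17)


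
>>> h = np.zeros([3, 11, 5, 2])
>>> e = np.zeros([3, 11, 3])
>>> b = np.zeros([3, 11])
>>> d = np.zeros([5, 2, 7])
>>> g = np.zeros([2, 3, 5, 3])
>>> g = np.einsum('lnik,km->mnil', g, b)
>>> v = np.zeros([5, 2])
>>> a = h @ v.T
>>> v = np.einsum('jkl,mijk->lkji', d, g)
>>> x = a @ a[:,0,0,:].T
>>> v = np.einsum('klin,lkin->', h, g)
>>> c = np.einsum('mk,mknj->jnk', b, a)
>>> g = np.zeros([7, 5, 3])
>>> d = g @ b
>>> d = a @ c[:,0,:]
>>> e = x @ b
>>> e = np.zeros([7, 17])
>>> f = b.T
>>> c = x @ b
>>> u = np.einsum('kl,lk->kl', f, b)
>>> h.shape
(3, 11, 5, 2)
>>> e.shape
(7, 17)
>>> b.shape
(3, 11)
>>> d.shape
(3, 11, 5, 11)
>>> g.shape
(7, 5, 3)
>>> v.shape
()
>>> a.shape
(3, 11, 5, 5)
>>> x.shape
(3, 11, 5, 3)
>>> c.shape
(3, 11, 5, 11)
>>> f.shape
(11, 3)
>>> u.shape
(11, 3)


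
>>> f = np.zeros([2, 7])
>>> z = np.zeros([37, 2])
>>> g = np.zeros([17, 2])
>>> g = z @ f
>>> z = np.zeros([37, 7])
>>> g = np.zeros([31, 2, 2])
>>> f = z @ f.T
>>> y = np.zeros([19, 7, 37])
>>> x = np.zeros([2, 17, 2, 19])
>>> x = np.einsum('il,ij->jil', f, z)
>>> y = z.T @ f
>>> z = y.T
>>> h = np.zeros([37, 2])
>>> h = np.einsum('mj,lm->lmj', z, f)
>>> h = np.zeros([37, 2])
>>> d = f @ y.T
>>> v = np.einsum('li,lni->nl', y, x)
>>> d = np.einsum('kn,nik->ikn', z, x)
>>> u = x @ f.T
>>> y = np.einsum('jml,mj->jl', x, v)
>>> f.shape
(37, 2)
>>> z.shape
(2, 7)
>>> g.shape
(31, 2, 2)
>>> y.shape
(7, 2)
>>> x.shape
(7, 37, 2)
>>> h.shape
(37, 2)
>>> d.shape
(37, 2, 7)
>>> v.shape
(37, 7)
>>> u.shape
(7, 37, 37)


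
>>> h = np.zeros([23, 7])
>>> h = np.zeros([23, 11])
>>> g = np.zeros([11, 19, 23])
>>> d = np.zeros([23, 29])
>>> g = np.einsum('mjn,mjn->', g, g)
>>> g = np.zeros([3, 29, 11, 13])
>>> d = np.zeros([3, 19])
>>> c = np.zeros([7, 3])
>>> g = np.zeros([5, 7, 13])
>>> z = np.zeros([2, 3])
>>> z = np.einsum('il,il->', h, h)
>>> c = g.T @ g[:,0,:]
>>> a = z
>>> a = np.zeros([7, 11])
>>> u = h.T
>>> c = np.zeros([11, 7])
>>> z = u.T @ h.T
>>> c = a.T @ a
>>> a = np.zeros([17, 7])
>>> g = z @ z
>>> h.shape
(23, 11)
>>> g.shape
(23, 23)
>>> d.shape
(3, 19)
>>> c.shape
(11, 11)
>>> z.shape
(23, 23)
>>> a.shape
(17, 7)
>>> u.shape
(11, 23)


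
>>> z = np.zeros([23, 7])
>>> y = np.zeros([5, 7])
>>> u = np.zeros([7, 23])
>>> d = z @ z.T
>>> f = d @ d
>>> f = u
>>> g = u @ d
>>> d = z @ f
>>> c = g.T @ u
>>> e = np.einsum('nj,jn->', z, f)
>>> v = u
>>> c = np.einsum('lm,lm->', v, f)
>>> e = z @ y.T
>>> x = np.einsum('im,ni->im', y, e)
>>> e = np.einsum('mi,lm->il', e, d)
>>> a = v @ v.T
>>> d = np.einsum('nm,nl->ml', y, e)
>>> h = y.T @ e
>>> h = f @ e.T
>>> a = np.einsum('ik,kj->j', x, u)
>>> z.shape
(23, 7)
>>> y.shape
(5, 7)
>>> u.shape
(7, 23)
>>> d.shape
(7, 23)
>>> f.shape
(7, 23)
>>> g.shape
(7, 23)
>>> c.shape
()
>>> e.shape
(5, 23)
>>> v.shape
(7, 23)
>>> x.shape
(5, 7)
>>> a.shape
(23,)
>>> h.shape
(7, 5)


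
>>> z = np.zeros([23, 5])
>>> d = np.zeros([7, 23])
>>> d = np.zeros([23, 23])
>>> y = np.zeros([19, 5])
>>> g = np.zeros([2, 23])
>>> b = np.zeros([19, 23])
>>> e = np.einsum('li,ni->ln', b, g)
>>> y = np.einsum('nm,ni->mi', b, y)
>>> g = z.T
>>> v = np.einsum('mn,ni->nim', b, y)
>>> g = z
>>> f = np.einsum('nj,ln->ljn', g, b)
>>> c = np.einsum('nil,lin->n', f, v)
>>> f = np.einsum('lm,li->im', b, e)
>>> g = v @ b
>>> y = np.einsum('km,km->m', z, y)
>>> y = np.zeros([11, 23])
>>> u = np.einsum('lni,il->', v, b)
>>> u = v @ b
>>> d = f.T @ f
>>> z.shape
(23, 5)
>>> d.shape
(23, 23)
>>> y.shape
(11, 23)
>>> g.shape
(23, 5, 23)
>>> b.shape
(19, 23)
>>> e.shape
(19, 2)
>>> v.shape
(23, 5, 19)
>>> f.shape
(2, 23)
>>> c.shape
(19,)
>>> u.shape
(23, 5, 23)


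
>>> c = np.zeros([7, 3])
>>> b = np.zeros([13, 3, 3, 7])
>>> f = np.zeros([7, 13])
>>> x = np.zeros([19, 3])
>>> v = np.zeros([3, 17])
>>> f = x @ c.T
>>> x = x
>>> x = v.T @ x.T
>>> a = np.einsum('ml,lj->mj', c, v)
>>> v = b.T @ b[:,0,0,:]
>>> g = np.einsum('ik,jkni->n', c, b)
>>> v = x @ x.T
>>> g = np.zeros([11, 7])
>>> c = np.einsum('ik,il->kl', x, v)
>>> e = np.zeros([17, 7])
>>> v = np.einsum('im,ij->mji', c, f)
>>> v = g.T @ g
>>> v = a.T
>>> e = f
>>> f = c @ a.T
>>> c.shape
(19, 17)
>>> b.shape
(13, 3, 3, 7)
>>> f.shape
(19, 7)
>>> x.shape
(17, 19)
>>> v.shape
(17, 7)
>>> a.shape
(7, 17)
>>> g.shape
(11, 7)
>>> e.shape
(19, 7)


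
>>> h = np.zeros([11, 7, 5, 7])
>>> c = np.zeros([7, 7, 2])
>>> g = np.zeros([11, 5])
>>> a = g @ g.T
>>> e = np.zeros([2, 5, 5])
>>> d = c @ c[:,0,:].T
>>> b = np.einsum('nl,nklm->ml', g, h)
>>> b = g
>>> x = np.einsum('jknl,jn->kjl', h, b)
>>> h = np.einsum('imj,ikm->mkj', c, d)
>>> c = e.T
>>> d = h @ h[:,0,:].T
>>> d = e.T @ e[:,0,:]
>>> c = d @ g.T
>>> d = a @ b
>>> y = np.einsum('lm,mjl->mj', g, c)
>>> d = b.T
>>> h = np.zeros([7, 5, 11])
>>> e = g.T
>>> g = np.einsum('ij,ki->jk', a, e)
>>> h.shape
(7, 5, 11)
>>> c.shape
(5, 5, 11)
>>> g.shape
(11, 5)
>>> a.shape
(11, 11)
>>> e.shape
(5, 11)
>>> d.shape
(5, 11)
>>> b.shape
(11, 5)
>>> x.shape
(7, 11, 7)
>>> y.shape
(5, 5)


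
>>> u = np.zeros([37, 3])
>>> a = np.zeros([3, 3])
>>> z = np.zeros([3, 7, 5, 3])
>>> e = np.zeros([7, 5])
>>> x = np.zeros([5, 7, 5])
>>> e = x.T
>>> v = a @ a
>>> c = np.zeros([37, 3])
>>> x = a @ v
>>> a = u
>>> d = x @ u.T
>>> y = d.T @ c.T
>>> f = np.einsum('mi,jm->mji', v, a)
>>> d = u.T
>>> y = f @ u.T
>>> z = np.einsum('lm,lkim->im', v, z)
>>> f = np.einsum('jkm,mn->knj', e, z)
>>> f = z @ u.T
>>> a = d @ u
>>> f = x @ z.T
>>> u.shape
(37, 3)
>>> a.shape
(3, 3)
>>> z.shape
(5, 3)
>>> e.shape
(5, 7, 5)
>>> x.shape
(3, 3)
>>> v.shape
(3, 3)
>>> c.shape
(37, 3)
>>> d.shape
(3, 37)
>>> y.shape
(3, 37, 37)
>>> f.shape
(3, 5)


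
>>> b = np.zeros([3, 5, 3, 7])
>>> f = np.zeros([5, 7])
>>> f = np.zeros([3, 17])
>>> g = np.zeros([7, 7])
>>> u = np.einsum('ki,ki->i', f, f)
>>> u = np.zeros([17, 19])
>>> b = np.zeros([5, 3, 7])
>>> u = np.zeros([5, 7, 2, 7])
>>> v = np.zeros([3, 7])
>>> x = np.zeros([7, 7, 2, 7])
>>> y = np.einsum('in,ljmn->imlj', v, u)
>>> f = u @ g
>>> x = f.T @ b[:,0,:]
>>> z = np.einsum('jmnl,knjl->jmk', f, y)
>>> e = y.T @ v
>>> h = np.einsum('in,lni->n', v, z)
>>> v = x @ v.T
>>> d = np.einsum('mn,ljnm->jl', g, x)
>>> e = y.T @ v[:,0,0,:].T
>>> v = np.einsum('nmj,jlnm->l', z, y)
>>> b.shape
(5, 3, 7)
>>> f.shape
(5, 7, 2, 7)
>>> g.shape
(7, 7)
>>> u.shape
(5, 7, 2, 7)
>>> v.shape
(2,)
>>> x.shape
(7, 2, 7, 7)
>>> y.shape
(3, 2, 5, 7)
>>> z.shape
(5, 7, 3)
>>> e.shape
(7, 5, 2, 7)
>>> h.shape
(7,)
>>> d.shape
(2, 7)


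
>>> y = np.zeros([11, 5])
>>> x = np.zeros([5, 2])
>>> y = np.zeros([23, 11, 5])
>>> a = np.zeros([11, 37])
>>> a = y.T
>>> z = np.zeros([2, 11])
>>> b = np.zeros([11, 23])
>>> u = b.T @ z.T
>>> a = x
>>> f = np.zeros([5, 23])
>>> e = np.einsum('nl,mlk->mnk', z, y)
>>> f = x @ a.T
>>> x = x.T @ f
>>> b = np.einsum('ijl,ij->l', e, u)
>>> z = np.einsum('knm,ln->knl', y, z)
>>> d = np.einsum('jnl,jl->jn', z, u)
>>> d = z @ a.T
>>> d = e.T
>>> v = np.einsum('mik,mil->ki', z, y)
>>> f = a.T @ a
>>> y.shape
(23, 11, 5)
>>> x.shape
(2, 5)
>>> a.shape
(5, 2)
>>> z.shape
(23, 11, 2)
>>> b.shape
(5,)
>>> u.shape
(23, 2)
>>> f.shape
(2, 2)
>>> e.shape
(23, 2, 5)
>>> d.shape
(5, 2, 23)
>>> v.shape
(2, 11)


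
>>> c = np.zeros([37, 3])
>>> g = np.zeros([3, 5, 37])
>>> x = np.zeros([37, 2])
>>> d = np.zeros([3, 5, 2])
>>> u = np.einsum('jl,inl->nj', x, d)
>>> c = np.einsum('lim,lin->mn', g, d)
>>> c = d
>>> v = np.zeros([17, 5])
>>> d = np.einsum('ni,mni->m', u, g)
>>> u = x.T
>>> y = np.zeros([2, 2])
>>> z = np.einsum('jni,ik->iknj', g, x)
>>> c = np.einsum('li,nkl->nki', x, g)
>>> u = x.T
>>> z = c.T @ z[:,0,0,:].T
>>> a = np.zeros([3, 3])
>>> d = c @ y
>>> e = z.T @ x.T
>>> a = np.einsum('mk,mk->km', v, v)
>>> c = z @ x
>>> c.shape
(2, 5, 2)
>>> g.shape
(3, 5, 37)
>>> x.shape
(37, 2)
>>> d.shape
(3, 5, 2)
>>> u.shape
(2, 37)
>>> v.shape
(17, 5)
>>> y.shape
(2, 2)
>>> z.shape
(2, 5, 37)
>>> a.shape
(5, 17)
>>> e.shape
(37, 5, 37)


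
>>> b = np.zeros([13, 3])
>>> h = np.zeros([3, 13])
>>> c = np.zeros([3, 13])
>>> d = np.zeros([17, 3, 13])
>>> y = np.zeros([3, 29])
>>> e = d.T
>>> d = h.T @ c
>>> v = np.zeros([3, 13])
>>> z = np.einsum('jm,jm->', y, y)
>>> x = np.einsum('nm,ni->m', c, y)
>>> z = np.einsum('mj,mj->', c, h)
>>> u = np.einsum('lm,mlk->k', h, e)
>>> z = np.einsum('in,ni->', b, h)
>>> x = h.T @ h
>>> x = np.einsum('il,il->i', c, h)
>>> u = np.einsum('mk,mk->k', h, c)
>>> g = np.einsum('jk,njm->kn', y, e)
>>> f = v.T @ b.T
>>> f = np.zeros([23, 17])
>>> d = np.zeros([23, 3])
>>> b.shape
(13, 3)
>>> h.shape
(3, 13)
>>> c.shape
(3, 13)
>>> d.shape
(23, 3)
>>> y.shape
(3, 29)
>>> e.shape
(13, 3, 17)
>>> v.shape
(3, 13)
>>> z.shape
()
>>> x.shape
(3,)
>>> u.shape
(13,)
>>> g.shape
(29, 13)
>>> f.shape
(23, 17)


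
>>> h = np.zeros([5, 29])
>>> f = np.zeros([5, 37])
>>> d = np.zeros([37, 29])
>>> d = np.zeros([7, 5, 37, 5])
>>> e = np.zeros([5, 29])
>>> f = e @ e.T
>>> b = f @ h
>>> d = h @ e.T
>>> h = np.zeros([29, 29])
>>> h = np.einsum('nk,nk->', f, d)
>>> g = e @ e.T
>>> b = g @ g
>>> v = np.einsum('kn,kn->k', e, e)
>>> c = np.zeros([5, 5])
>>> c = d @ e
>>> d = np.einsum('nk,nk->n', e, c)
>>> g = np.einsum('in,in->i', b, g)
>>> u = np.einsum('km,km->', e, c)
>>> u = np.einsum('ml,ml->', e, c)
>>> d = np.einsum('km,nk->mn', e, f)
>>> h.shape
()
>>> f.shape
(5, 5)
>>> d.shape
(29, 5)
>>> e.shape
(5, 29)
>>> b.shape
(5, 5)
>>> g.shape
(5,)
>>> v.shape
(5,)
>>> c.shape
(5, 29)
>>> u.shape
()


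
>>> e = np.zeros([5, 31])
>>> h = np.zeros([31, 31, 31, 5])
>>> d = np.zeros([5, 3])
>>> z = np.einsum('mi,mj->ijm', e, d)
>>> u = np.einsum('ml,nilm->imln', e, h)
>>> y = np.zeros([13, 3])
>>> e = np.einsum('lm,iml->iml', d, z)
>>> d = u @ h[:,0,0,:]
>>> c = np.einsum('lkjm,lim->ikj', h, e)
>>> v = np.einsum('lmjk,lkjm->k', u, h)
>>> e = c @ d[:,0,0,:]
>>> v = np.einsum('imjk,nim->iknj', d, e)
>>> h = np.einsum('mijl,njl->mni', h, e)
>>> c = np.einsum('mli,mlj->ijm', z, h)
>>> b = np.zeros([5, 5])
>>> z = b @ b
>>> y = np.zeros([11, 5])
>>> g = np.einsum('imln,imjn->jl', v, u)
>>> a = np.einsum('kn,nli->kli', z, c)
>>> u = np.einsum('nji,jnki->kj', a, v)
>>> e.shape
(3, 31, 5)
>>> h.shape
(31, 3, 31)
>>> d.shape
(31, 5, 31, 5)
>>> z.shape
(5, 5)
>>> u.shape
(3, 31)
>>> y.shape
(11, 5)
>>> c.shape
(5, 31, 31)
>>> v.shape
(31, 5, 3, 31)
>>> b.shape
(5, 5)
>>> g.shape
(31, 3)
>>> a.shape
(5, 31, 31)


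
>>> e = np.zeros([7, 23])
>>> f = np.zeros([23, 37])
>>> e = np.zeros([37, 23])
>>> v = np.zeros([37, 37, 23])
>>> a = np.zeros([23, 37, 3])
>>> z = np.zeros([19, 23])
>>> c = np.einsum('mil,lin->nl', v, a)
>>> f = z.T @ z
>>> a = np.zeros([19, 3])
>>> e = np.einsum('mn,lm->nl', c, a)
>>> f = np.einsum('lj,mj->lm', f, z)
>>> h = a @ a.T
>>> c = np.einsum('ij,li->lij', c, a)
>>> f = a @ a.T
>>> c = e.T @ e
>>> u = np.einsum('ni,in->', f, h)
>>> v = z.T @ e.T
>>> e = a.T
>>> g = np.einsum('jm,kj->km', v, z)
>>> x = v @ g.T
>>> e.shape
(3, 19)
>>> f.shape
(19, 19)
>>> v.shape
(23, 23)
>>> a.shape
(19, 3)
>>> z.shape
(19, 23)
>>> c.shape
(19, 19)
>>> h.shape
(19, 19)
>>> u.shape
()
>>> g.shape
(19, 23)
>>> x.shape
(23, 19)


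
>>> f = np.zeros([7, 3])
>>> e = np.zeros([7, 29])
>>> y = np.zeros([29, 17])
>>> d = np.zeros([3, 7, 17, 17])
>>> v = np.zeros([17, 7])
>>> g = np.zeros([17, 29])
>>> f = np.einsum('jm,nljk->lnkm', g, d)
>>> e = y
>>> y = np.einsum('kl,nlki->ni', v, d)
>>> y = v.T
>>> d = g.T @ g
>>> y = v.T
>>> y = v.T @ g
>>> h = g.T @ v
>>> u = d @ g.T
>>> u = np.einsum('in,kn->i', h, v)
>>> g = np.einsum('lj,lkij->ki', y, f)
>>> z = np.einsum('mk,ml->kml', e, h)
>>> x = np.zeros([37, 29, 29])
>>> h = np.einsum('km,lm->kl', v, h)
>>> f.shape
(7, 3, 17, 29)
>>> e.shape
(29, 17)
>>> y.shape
(7, 29)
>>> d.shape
(29, 29)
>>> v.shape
(17, 7)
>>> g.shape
(3, 17)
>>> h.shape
(17, 29)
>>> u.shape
(29,)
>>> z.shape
(17, 29, 7)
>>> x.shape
(37, 29, 29)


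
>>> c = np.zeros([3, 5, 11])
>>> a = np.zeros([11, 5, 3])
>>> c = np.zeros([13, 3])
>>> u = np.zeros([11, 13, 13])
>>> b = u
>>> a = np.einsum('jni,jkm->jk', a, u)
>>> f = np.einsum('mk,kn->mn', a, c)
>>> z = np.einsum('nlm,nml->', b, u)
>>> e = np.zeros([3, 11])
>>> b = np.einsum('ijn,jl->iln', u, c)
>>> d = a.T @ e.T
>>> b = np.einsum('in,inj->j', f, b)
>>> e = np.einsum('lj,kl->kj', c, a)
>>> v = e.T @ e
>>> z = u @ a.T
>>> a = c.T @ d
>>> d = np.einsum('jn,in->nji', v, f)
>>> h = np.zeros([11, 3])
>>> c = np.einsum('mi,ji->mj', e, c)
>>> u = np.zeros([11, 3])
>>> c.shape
(11, 13)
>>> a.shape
(3, 3)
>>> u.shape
(11, 3)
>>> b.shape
(13,)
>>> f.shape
(11, 3)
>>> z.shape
(11, 13, 11)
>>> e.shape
(11, 3)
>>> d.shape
(3, 3, 11)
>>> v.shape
(3, 3)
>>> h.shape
(11, 3)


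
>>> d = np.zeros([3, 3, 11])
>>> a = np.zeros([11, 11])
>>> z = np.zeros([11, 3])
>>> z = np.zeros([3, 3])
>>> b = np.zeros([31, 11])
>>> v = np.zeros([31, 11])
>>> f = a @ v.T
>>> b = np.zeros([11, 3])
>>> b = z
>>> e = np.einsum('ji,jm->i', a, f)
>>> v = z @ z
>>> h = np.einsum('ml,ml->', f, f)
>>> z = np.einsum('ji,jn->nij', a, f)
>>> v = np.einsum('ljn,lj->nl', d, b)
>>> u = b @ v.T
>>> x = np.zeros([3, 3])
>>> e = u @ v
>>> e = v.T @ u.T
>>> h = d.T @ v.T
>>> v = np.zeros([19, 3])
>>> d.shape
(3, 3, 11)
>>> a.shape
(11, 11)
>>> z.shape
(31, 11, 11)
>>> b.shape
(3, 3)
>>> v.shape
(19, 3)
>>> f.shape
(11, 31)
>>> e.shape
(3, 3)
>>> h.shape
(11, 3, 11)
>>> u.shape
(3, 11)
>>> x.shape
(3, 3)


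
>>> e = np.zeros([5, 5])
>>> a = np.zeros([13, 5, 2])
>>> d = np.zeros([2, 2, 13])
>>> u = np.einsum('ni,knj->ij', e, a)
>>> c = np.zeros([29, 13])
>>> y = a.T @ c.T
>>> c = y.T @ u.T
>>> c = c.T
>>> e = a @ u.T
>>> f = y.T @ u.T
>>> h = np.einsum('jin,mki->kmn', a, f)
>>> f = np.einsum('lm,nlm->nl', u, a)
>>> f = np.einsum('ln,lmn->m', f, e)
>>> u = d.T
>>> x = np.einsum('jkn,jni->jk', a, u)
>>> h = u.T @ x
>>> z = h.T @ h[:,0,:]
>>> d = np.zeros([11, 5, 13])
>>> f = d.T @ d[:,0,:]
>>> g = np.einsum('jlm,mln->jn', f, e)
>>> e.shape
(13, 5, 5)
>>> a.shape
(13, 5, 2)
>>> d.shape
(11, 5, 13)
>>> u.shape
(13, 2, 2)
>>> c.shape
(5, 5, 29)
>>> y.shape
(2, 5, 29)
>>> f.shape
(13, 5, 13)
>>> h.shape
(2, 2, 5)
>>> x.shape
(13, 5)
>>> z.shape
(5, 2, 5)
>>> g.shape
(13, 5)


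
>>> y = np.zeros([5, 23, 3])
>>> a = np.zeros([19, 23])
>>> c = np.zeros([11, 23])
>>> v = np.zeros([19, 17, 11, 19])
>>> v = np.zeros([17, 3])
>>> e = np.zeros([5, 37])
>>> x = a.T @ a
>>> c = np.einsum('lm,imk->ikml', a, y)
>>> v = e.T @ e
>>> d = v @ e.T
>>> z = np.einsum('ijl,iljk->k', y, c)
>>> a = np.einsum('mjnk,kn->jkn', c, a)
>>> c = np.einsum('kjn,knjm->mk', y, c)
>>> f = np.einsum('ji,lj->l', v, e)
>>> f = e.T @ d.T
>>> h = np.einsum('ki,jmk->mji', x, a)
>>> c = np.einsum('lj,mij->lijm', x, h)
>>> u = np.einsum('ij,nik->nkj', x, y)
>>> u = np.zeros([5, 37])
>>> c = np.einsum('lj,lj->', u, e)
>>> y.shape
(5, 23, 3)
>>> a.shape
(3, 19, 23)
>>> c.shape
()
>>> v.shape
(37, 37)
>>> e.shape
(5, 37)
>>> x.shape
(23, 23)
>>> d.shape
(37, 5)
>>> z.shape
(19,)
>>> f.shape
(37, 37)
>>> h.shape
(19, 3, 23)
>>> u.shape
(5, 37)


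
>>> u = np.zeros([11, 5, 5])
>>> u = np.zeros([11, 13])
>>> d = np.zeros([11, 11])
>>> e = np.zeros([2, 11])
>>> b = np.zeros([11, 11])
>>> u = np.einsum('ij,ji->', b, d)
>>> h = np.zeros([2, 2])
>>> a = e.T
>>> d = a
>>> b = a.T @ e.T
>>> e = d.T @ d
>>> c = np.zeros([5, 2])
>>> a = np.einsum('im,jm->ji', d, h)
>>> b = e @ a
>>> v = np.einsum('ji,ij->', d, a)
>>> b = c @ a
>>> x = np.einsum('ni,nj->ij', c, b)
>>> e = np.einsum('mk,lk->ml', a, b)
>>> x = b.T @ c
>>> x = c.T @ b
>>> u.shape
()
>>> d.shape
(11, 2)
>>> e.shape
(2, 5)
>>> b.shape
(5, 11)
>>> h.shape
(2, 2)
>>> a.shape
(2, 11)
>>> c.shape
(5, 2)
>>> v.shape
()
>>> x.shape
(2, 11)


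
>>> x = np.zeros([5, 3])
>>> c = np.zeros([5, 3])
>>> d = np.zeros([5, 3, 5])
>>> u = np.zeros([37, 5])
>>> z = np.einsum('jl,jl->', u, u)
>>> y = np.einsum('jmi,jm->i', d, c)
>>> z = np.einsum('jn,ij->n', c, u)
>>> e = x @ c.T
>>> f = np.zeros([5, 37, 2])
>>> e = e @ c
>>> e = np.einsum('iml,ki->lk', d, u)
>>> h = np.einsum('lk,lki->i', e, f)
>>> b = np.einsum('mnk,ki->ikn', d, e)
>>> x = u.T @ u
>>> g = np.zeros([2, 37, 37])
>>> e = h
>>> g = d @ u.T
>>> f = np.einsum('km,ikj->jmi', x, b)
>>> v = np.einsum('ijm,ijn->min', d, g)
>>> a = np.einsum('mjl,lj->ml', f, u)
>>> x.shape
(5, 5)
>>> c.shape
(5, 3)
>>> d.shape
(5, 3, 5)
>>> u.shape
(37, 5)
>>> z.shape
(3,)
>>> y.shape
(5,)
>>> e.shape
(2,)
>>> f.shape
(3, 5, 37)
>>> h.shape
(2,)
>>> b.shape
(37, 5, 3)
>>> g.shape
(5, 3, 37)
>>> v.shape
(5, 5, 37)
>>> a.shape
(3, 37)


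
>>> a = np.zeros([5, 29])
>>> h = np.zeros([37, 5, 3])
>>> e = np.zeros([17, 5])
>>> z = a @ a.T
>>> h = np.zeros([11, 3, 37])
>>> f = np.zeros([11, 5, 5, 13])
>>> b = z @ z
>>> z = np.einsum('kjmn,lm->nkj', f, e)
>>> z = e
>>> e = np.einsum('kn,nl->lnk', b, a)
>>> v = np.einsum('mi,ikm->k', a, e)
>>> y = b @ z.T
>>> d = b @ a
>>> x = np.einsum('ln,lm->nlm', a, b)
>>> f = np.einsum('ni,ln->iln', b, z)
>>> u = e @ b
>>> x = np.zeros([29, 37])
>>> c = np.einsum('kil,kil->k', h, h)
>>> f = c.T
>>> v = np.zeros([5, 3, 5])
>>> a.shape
(5, 29)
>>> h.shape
(11, 3, 37)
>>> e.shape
(29, 5, 5)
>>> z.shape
(17, 5)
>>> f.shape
(11,)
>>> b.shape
(5, 5)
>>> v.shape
(5, 3, 5)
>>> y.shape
(5, 17)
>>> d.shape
(5, 29)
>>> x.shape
(29, 37)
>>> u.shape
(29, 5, 5)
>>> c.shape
(11,)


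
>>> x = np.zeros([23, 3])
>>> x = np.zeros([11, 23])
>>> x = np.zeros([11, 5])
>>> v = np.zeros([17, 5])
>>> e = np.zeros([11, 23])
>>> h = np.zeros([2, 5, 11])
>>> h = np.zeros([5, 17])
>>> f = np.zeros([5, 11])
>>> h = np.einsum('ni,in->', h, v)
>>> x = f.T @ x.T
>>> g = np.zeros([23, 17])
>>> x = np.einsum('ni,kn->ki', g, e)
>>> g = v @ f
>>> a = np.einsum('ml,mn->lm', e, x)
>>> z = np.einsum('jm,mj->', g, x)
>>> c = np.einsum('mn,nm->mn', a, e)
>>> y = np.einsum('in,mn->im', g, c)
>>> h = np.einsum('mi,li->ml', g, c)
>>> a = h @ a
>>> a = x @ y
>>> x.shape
(11, 17)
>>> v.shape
(17, 5)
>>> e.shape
(11, 23)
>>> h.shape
(17, 23)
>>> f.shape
(5, 11)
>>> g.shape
(17, 11)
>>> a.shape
(11, 23)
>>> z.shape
()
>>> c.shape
(23, 11)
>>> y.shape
(17, 23)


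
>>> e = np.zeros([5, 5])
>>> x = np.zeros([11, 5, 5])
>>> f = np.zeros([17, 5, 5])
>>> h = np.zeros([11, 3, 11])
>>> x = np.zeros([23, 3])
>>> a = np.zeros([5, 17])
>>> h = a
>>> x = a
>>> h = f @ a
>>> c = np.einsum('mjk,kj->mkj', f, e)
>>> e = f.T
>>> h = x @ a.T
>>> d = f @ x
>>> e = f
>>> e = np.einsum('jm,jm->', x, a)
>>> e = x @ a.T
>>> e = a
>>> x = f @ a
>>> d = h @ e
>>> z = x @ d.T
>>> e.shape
(5, 17)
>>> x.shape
(17, 5, 17)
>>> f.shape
(17, 5, 5)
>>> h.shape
(5, 5)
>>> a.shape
(5, 17)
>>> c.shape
(17, 5, 5)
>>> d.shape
(5, 17)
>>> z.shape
(17, 5, 5)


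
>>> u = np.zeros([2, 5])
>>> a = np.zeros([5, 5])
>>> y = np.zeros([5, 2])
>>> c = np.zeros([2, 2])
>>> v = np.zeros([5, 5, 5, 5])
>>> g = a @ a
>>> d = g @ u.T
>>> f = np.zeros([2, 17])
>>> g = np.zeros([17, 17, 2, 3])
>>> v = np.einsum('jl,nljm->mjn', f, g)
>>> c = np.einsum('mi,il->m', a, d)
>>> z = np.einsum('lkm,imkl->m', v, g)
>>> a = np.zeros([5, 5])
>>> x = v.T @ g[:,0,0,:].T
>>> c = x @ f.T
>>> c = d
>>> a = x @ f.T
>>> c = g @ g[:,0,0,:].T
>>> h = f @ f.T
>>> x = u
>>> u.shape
(2, 5)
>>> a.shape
(17, 2, 2)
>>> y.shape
(5, 2)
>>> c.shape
(17, 17, 2, 17)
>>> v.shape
(3, 2, 17)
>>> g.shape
(17, 17, 2, 3)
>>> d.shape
(5, 2)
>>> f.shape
(2, 17)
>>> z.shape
(17,)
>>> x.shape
(2, 5)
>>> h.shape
(2, 2)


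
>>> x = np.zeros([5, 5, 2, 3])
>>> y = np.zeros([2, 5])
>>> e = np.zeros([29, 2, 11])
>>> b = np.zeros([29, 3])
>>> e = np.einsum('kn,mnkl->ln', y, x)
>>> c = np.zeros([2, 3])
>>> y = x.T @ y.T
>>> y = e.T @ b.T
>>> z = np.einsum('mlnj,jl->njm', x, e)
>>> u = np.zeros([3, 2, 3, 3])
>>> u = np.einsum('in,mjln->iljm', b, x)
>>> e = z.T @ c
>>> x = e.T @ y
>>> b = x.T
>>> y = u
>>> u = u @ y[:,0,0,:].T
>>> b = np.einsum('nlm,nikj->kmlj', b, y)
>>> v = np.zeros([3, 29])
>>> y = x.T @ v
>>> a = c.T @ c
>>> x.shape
(3, 3, 29)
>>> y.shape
(29, 3, 29)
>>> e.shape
(5, 3, 3)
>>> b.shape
(5, 3, 3, 5)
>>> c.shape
(2, 3)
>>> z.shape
(2, 3, 5)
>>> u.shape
(29, 2, 5, 29)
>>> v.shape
(3, 29)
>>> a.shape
(3, 3)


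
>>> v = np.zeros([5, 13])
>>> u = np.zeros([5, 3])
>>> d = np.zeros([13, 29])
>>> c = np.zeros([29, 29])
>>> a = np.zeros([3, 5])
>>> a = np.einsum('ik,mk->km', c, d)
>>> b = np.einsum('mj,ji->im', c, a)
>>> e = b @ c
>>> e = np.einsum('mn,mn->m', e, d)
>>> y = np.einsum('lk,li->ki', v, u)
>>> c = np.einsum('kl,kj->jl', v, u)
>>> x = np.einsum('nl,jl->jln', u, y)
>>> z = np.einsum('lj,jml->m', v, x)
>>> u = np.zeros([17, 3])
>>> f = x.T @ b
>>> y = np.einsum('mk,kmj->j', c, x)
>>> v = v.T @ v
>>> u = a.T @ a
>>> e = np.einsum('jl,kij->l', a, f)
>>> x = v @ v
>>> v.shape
(13, 13)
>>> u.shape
(13, 13)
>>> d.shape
(13, 29)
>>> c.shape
(3, 13)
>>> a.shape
(29, 13)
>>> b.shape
(13, 29)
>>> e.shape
(13,)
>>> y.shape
(5,)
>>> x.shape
(13, 13)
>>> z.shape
(3,)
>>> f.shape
(5, 3, 29)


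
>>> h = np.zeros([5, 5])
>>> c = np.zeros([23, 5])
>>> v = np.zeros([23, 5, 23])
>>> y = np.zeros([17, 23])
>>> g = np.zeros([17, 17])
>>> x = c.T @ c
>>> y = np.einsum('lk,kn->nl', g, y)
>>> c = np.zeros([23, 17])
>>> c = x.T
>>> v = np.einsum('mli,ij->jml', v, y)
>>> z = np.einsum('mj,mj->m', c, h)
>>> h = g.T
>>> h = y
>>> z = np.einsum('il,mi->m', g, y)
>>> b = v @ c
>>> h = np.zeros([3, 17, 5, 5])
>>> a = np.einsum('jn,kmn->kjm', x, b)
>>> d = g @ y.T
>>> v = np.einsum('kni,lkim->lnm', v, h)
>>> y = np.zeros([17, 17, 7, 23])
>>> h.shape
(3, 17, 5, 5)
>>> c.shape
(5, 5)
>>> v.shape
(3, 23, 5)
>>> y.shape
(17, 17, 7, 23)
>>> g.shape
(17, 17)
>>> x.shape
(5, 5)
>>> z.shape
(23,)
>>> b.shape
(17, 23, 5)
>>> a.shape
(17, 5, 23)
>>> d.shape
(17, 23)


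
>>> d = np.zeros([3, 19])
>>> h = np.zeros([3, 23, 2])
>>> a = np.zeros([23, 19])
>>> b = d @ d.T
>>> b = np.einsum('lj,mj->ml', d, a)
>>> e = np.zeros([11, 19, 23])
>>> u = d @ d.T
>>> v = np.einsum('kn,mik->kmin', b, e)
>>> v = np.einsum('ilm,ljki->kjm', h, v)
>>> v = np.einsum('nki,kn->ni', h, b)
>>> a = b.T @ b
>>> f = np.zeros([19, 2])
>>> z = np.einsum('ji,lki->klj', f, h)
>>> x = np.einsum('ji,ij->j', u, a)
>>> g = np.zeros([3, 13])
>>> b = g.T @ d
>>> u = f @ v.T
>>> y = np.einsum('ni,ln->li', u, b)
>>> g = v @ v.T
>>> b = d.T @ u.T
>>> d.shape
(3, 19)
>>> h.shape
(3, 23, 2)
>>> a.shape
(3, 3)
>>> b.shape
(19, 19)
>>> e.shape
(11, 19, 23)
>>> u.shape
(19, 3)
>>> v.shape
(3, 2)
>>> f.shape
(19, 2)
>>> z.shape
(23, 3, 19)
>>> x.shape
(3,)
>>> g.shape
(3, 3)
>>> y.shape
(13, 3)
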